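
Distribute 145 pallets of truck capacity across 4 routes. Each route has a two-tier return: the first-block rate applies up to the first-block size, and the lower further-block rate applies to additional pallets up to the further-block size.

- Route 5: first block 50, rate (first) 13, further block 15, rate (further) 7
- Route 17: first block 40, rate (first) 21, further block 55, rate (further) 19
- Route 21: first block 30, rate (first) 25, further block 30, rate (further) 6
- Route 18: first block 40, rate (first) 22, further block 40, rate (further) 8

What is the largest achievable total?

3135

Rank every tier by rate: Route 21/first 25 > Route 18/first 22 > Route 17/first 21 > Route 17/second 19 > Route 5/first 13 > Route 18/second 8 > Route 5/second 7 > Route 21/second 6.
Fill Route 21 first block (30 at 25) — 115 left.
Route 18 first at 22: fill all 40 — 75 left.
Route 17/first (21): +40 — 35 left.
35 remain; put them into Route 17 second at 19.
Total = 25×30 + 22×40 + 21×40 + 19×35 = 3135.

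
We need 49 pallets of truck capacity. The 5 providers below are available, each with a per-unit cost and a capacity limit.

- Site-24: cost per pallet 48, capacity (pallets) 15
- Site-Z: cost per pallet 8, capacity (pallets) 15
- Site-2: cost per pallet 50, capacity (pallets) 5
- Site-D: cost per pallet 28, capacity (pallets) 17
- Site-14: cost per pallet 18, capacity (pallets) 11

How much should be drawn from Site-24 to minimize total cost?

Cheapest first:
Site-Z (8): use full 15 → 34 pallets to go.
Site-14 at 18: take all 11 pallets → 23 still needed.
Site-D at 28: take all 17 pallets → 6 still needed.
Site-24 (48): take the remaining 6 → done.
Site-2: unused.

6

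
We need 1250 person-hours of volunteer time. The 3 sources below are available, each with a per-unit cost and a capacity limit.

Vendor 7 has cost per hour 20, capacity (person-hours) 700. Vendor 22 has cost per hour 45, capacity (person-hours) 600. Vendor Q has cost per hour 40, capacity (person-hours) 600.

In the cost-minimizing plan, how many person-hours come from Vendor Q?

550

Use sources in increasing cost order.
Take 700 from Vendor 7 at 20 — need 550 more.
Take 550 from Vendor Q at 40 to finish.
Vendor 22: unused.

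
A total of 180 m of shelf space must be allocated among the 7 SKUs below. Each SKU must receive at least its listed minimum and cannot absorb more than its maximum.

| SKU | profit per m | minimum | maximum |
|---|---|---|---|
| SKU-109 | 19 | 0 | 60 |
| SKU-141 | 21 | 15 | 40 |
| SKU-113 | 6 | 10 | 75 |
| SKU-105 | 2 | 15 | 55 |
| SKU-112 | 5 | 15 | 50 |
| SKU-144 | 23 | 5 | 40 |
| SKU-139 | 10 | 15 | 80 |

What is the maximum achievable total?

2930

Meeting every minimum uses 0+15+10+15+15+5+15 = 75 m, leaving 105.
Rank by profit per m: SKU-144 23 > SKU-141 21 > SKU-109 19 > SKU-139 10 > SKU-113 6 > SKU-112 5 > SKU-105 2.
SKU-144: +35 to 40 (cap) — 70 left.
SKU-141 takes 25 more to reach its cap of 40 — 45 left.
SKU-109: +45 (room for 60) → 45. Pool exhausted.
Total = 19×45 + 21×40 + 6×10 + 2×15 + 5×15 + 23×40 + 10×15 = 2930.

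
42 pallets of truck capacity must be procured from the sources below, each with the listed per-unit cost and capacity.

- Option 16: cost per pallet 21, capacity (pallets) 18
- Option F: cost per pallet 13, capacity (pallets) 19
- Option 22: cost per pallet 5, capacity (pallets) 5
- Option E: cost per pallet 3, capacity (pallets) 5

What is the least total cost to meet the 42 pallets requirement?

Cheapest first:
Option E at 3: take all 5 pallets — 37 still needed.
Option 22 (5): use full 5 — 32 pallets to go.
Option F at 13: take all 19 pallets — 13 still needed.
Take 13 from Option 16 at 21 to finish.
Cost = 5×3 + 5×5 + 19×13 + 13×21 = 560.

560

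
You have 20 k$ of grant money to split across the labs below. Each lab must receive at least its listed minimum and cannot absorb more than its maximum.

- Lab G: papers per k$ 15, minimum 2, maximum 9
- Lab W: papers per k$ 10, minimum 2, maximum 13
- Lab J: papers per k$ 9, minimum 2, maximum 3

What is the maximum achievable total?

Meeting every minimum uses 2+2+2 = 6 k$, leaving 14.
Highest papers per k$ first: Lab G 15 > Lab W 10 > Lab J 9.
Lab G: +7 to 9 (cap) — 7 left.
Lab W: +7 (room for 11) → 9. Pool exhausted.
Total = 15×9 + 10×9 + 9×2 = 243.

243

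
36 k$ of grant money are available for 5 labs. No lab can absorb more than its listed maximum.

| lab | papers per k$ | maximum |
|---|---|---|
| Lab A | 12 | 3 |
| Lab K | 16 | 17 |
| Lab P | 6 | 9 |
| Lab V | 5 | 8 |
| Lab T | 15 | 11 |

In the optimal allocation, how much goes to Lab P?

5

Order the labs by papers per k$: Lab K 16 > Lab T 15 > Lab A 12 > Lab P 6 > Lab V 5.
Lab K: +17 to 17 (cap) ; 19 left.
Lab T: +11 to 11 (cap) ; 8 left.
Lab A takes 3 to reach its cap of 3 ; 5 left.
Lab P: +5 (room for 9) → 5. Pool exhausted.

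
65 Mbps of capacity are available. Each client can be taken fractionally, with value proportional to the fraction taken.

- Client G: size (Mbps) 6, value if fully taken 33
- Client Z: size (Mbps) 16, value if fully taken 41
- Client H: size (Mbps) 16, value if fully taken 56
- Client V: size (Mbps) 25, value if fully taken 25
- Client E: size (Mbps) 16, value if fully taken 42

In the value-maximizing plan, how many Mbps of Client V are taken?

Best value per unit of size first: Client G 33/6≈5.5, Client H 56/16≈3.5, Client E 42/16≈2.62, Client Z 41/16≈2.56, Client V 25/25≈1.
Take all of Client G (6 Mbps, value 33) — 59 Mbps left.
All 16 Mbps of Client H fit (value 56) — 43 remain.
Take all of Client E (16 Mbps, value 42) — 27 Mbps left.
All 16 Mbps of Client Z fit (value 41) — 11 remain.
11 Mbps left: a 11/25 share of Client V gives 25×11/25 = 11.

11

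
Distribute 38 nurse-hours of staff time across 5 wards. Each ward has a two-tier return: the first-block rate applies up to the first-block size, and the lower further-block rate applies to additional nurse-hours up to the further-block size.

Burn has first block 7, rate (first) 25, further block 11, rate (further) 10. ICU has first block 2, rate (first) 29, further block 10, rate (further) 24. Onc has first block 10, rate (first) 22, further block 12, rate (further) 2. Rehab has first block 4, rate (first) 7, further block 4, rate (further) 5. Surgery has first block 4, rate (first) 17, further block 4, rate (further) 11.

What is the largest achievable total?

Rank every tier by rate: ICU/T1 29 > Burn/T1 25 > ICU/T2 24 > Onc/T1 22 > Surgery/T1 17 > Surgery/T2 11 > Burn/T2 10 > Rehab/T1 7 > Rehab/T2 5 > Onc/T2 2.
Fill ICU T1 block (2 at 29) ; 36 left.
Burn T1 at 25: fill all 7 ; 29 left.
Fill ICU T2 block (10 at 24) ; 19 left.
Onc/T1 (22): +10 ; 9 left.
Surgery T1 at 17: fill all 4 ; 5 left.
Fill Surgery T2 block (4 at 11) ; 1 left.
Burn T2 at 10: only 1 left, fill 1.
Total = 29×2 + 25×7 + 24×10 + 22×10 + 17×4 + 11×4 + 10×1 = 815.

815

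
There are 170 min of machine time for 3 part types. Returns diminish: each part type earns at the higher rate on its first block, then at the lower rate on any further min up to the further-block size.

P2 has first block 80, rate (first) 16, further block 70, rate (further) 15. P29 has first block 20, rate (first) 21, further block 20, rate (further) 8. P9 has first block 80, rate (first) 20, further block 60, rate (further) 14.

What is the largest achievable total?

3140

Rank every tier by rate: P29/first 21 > P9/first 20 > P2/first 16 > P2/second 15 > P9/second 14 > P29/second 8.
P29 first at 21: fill all 20 — 150 left.
P9/first (20): +80 — 70 left.
P2 first at 16: only 70 left, fill 70.
Total = 21×20 + 20×80 + 16×70 = 3140.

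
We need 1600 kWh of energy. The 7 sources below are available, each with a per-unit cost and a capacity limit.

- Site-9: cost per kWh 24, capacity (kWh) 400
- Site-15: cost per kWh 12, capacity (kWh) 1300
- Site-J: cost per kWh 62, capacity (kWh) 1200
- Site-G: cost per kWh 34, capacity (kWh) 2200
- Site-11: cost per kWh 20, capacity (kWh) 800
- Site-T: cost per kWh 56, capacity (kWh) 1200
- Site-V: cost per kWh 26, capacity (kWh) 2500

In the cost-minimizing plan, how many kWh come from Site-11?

Cheapest first:
Site-15 (12): use full 1300 — 300 kWh to go.
Take 300 from Site-11 at 20 to finish.
Site-9, Site-V, Site-G, Site-T, Site-J: unused.

300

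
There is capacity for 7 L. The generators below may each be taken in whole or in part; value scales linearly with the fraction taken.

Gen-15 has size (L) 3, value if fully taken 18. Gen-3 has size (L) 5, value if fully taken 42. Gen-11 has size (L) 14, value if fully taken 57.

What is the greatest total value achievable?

Sort by value density: Gen-3 42/5≈8.4, Gen-15 18/3≈6, Gen-11 57/14≈4.07.
All 5 L of Gen-3 fit (value 42) ; 2 remain.
Only 2 L remain; take 2/3 of Gen-15 for value 18×2/3 = 12.
Total value = 54.

54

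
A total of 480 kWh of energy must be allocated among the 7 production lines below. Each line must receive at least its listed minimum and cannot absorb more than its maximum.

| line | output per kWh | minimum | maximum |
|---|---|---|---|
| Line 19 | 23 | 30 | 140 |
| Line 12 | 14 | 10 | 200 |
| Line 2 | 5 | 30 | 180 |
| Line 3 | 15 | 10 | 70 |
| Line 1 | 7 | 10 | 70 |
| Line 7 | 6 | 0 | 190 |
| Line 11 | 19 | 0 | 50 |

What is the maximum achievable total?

Meeting every minimum uses 30+10+30+10+10+0+0 = 90 kWh, leaving 390.
Rank by output per kWh: Line 19 23 > Line 11 19 > Line 3 15 > Line 12 14 > Line 1 7 > Line 7 6 > Line 2 5.
Give Line 19 110 more to hit its cap of 140 → 280 left.
Line 11: +50 to 50 (cap) → 230 left.
Line 3 takes 60 more to reach its cap of 70 → 170 left.
Line 12 has room for 190 more but only 170 remain, so it gets 180.
Total = 23×140 + 14×180 + 5×30 + 15×70 + 7×10 + 19×50 = 7960.

7960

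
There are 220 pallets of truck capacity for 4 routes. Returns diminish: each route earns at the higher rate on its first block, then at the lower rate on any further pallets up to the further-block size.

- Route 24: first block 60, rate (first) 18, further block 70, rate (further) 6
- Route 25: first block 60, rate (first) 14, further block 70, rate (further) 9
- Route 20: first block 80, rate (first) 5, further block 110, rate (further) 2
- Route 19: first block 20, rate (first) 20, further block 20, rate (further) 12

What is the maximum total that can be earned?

Rank every tier by rate: Route 19/first 20 > Route 24/first 18 > Route 25/first 14 > Route 19/second 12 > Route 25/second 9 > Route 24/second 6 > Route 20/first 5 > Route 20/second 2.
Fill Route 19 first block (20 at 20) ; 200 left.
Route 24/first (18): +60 ; 140 left.
Fill Route 25 first block (60 at 14) ; 80 left.
Route 19 second at 12: fill all 20 ; 60 left.
60 remain; put them into Route 25 second at 9.
Total = 20×20 + 18×60 + 14×60 + 12×20 + 9×60 = 3100.

3100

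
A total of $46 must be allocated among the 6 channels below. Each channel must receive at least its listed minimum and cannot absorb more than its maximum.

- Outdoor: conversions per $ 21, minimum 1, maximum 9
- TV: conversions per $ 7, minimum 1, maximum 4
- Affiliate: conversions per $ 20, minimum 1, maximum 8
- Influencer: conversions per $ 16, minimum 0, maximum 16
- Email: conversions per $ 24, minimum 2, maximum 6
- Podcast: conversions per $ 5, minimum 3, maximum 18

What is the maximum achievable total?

792

Meeting every minimum uses 1+1+1+0+2+3 = 8 $, leaving 38.
Highest conversions per $ first: Email 24 > Outdoor 21 > Affiliate 20 > Influencer 16 > TV 7 > Podcast 5.
Email: +4 to 6 (cap) ; 34 left.
Give Outdoor 8 more to hit its cap of 9 ; 26 left.
Affiliate: +7 to 8 (cap) ; 19 left.
Influencer: +16 to 16 (cap) ; 3 left.
Give TV 3 more to hit its cap of 4 ; 0 left.
Total = 21×9 + 7×4 + 20×8 + 16×16 + 24×6 + 5×3 = 792.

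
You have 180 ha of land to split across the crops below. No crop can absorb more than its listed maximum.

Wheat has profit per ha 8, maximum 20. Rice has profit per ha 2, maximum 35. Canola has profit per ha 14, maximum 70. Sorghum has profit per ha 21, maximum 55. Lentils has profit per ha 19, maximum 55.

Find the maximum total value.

3180

Highest profit per ha first: Sorghum 21 > Lentils 19 > Canola 14 > Wheat 8 > Rice 2.
Sorghum: +55 to 55 (cap) — 125 left.
Lentils: +55 to 55 (cap) — 70 left.
Canola: +70 to 70 (cap) — 0 left.
Total = 14×70 + 21×55 + 19×55 = 3180.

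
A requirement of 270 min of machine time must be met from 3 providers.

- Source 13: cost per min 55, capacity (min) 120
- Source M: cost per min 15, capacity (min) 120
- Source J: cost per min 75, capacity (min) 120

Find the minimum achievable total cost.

10650

Cheapest first:
Take 120 from Source M at 15 — need 150 more.
Source 13 at 55: take all 120 min — 30 still needed.
Source J at 75: take 30 of its 120 — requirement met.
Cost = 120×15 + 120×55 + 30×75 = 10650.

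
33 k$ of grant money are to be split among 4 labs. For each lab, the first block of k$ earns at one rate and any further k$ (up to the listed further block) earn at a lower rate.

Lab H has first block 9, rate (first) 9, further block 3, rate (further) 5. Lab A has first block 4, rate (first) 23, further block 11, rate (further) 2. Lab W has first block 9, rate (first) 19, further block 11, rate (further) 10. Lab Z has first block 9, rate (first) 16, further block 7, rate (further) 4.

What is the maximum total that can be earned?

517

Order all 8 blocks by rate: Lab A/first 23 > Lab W/first 19 > Lab Z/first 16 > Lab W/second 10 > Lab H/first 9 > Lab H/second 5 > Lab Z/second 4 > Lab A/second 2.
Lab A/first (23): +4 ; 29 left.
Lab W first at 19: fill all 9 ; 20 left.
Lab Z first at 16: fill all 9 ; 11 left.
Lab W/second (10): +11 ; 0 left.
Total = 23×4 + 19×9 + 16×9 + 10×11 = 517.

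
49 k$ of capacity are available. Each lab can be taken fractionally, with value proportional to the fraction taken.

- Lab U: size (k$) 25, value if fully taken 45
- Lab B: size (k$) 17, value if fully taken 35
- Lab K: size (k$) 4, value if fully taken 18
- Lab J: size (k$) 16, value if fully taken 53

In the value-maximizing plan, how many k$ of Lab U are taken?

Best value per unit of size first: Lab K 18/4≈4.5, Lab J 53/16≈3.31, Lab B 35/17≈2.06, Lab U 45/25≈1.8.
Lab K: take in full, 4 k$ for value 18 ; 45 left.
Take all of Lab J (16 k$, value 53) ; 29 k$ left.
All 17 k$ of Lab B fit (value 35) ; 12 remain.
Only 12 k$ remain; take 12/25 of Lab U for value 45×12/25 = 21.6.

12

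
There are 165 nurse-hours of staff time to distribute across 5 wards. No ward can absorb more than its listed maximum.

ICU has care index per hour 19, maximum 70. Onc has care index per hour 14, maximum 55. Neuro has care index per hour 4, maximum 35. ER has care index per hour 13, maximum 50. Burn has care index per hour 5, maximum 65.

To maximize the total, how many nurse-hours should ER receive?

40

Highest care index per hour first: ICU 19 > Onc 14 > ER 13 > Burn 5 > Neuro 4.
ICU takes 70 to reach its cap of 70 — 95 left.
Onc takes 55 to reach its cap of 55 — 40 left.
Only 40 left; ER takes them to reach 40.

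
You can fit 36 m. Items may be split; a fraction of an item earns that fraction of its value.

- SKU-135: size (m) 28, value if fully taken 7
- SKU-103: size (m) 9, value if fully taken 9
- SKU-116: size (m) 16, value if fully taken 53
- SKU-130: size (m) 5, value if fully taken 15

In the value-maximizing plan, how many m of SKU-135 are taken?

Rank by value-to-size ratio: SKU-116 53/16≈3.31, SKU-130 15/5≈3, SKU-103 9/9≈1, SKU-135 7/28≈0.25.
All 16 m of SKU-116 fit (value 53) — 20 remain.
SKU-130: take in full, 5 m for value 15 — 15 left.
All 9 m of SKU-103 fit (value 9) — 6 remain.
6 m left: a 6/28 share of SKU-135 gives 7×6/28 = 1.5.

6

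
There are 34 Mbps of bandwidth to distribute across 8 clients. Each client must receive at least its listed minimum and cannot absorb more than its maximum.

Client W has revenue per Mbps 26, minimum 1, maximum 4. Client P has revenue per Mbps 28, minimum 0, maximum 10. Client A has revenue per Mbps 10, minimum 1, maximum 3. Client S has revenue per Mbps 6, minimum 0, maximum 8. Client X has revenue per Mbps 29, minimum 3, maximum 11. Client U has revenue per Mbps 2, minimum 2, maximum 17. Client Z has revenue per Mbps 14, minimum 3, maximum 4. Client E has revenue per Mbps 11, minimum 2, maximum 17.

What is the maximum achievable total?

Meeting every minimum uses 1+0+1+0+3+2+3+2 = 12 Mbps, leaving 22.
Highest revenue per Mbps first: Client X 29 > Client P 28 > Client W 26 > Client Z 14 > Client E 11 > Client A 10 > Client S 6 > Client U 2.
Give Client X 8 more to hit its cap of 11 ; 14 left.
Client P: +10 to 10 (cap) ; 4 left.
Client W takes 3 more to reach its cap of 4 ; 1 left.
Client Z: +1 to 4 (cap) ; 0 left.
Total = 26×4 + 28×10 + 10×1 + 29×11 + 2×2 + 14×4 + 11×2 = 795.

795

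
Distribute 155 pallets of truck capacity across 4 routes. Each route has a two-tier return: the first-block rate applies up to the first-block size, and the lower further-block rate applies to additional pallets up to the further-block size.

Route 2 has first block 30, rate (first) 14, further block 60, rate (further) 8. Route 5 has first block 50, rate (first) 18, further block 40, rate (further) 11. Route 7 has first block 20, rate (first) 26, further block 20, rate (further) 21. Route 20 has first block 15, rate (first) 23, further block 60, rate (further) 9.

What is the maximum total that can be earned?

2825

Rank every tier by rate: Route 7/first 26 > Route 20/first 23 > Route 7/second 21 > Route 5/first 18 > Route 2/first 14 > Route 5/second 11 > Route 20/second 9 > Route 2/second 8.
Route 7/first (26): +20 — 135 left.
Route 20/first (23): +15 — 120 left.
Route 7 second at 21: fill all 20 — 100 left.
Fill Route 5 first block (50 at 18) — 50 left.
Fill Route 2 first block (30 at 14) — 20 left.
Route 5/second: +20 of 40 at 11; pool empty.
Total = 26×20 + 23×15 + 21×20 + 18×50 + 14×30 + 11×20 = 2825.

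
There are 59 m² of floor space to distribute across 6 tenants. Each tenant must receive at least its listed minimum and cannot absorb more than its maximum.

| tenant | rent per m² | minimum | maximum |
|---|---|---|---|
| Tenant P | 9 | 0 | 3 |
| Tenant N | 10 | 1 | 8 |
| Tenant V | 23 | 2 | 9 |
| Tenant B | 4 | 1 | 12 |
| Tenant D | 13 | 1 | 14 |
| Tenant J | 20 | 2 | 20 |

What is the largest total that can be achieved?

916

Meeting every minimum uses 0+1+2+1+1+2 = 7 m², leaving 52.
Highest rent per m² first: Tenant V 23 > Tenant J 20 > Tenant D 13 > Tenant N 10 > Tenant P 9 > Tenant B 4.
Tenant V: +7 to 9 (cap) — 45 left.
Tenant J: +18 to 20 (cap) — 27 left.
Give Tenant D 13 more to hit its cap of 14 — 14 left.
Give Tenant N 7 more to hit its cap of 8 — 7 left.
Give Tenant P 3 more to hit its cap of 3 — 4 left.
Tenant B has room for 11 more but only 4 remain, so it gets 5.
Total = 9×3 + 10×8 + 23×9 + 4×5 + 13×14 + 20×20 = 916.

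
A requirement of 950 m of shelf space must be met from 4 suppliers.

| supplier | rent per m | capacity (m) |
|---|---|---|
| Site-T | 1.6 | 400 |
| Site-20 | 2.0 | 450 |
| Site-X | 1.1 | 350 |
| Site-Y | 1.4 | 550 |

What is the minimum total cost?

1235

Fill from the cheapest supplier first.
Take 350 from Site-X at 1.1 → need 600 more.
Site-Y at 1.4: take all 550 m → 50 still needed.
Site-T (1.6): take the remaining 50 → done.
Site-20: unused.
Cost = 350×1.1 + 550×1.4 + 50×1.6 = 1235.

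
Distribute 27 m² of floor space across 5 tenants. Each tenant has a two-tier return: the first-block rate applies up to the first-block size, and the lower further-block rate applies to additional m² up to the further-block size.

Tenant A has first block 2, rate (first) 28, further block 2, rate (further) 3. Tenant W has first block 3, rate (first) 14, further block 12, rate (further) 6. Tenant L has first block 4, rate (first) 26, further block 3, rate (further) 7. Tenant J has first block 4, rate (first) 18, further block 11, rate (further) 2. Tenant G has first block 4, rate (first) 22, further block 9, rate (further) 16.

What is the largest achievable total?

Treat each block as its own option and order by rate: Tenant A/first 28 > Tenant L/first 26 > Tenant G/first 22 > Tenant J/first 18 > Tenant G/second 16 > Tenant W/first 14 > Tenant L/second 7 > Tenant W/second 6 > Tenant A/second 3 > Tenant J/second 2.
Tenant A/first (28): +2 → 25 left.
Tenant L/first (26): +4 → 21 left.
Fill Tenant G first block (4 at 22) → 17 left.
Tenant J first at 18: fill all 4 → 13 left.
Tenant G/second (16): +9 → 4 left.
Tenant W/first (14): +3 → 1 left.
Tenant L/second: +1 of 3 at 7; pool empty.
Total = 28×2 + 26×4 + 22×4 + 18×4 + 16×9 + 14×3 + 7×1 = 513.

513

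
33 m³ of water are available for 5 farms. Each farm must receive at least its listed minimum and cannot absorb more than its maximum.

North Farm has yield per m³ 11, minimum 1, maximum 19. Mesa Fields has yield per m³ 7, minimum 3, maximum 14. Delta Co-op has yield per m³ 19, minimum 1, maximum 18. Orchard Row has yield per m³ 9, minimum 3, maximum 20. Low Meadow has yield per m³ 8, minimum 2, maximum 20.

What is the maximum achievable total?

Meeting every minimum uses 1+3+1+3+2 = 10 m³, leaving 23.
Order the farms by yield per m³: Delta Co-op 19 > North Farm 11 > Orchard Row 9 > Low Meadow 8 > Mesa Fields 7.
Delta Co-op: +17 to 18 (cap) ; 6 left.
North Farm has room for 18 more but only 6 remain, so it gets 7.
Total = 11×7 + 7×3 + 19×18 + 9×3 + 8×2 = 483.

483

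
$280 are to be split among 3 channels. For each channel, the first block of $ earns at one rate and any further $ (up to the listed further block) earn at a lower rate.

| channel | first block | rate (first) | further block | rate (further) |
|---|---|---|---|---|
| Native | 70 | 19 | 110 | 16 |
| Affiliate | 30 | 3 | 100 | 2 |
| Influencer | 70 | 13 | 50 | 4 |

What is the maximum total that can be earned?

4120

Rank every tier by rate: Native/first 19 > Native/second 16 > Influencer/first 13 > Influencer/second 4 > Affiliate/first 3 > Affiliate/second 2.
Fill Native first block (70 at 19) ; 210 left.
Native/second (16): +110 ; 100 left.
Fill Influencer first block (70 at 13) ; 30 left.
Influencer/second: +30 of 50 at 4; pool empty.
Total = 19×70 + 16×110 + 13×70 + 4×30 = 4120.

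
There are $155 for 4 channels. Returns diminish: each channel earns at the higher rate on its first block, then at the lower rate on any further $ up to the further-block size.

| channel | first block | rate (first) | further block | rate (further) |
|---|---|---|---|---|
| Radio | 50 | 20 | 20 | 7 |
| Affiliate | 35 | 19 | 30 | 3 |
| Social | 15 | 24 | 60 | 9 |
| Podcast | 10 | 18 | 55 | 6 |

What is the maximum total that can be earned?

Rank every tier by rate: Social/tier1 24 > Radio/tier1 20 > Affiliate/tier1 19 > Podcast/tier1 18 > Social/tier2 9 > Radio/tier2 7 > Podcast/tier2 6 > Affiliate/tier2 3.
Social/tier1 (24): +15 ; 140 left.
Radio tier1 at 20: fill all 50 ; 90 left.
Fill Affiliate tier1 block (35 at 19) ; 55 left.
Podcast/tier1 (18): +10 ; 45 left.
45 remain; put them into Social tier2 at 9.
Total = 24×15 + 20×50 + 19×35 + 18×10 + 9×45 = 2610.

2610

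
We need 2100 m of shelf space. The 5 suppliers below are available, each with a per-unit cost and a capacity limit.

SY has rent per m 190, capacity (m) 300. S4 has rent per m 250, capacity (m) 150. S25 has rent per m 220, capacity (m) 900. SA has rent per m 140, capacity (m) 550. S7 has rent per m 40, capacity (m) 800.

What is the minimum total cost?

Cheapest first:
S7 (40): use full 800 → 1300 m to go.
SA at 140: take all 550 m → 750 still needed.
SY (190): use full 300 → 450 m to go.
Take 450 from S25 at 220 to finish.
S4: unused.
Cost = 800×40 + 550×140 + 300×190 + 450×220 = 265000.

265000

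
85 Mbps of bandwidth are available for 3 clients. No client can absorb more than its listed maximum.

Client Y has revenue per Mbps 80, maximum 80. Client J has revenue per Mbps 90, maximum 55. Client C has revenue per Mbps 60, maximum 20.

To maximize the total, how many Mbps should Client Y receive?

30

Highest revenue per Mbps first: Client J 90 > Client Y 80 > Client C 60.
Client J takes 55 to reach its cap of 55 → 30 left.
Only 30 left; Client Y takes them to reach 30.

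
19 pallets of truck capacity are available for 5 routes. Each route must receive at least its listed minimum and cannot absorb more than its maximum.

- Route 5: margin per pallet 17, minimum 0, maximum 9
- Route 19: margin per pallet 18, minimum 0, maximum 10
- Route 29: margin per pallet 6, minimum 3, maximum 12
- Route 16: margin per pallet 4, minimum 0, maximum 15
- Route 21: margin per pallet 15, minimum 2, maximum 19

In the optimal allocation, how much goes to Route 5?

Meeting every minimum uses 0+0+3+0+2 = 5 pallets, leaving 14.
Rank by margin per pallet: Route 19 18 > Route 5 17 > Route 21 15 > Route 29 6 > Route 16 4.
Give Route 19 10 more to hit its cap of 10 → 4 left.
Only 4 left; Route 5 takes them to reach 4.

4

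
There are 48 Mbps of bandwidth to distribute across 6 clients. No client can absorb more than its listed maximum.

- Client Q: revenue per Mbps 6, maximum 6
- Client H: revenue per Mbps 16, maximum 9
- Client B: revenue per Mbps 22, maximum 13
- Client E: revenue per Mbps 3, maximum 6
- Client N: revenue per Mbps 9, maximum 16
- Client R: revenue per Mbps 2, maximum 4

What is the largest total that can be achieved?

622

Highest revenue per Mbps first: Client B 22 > Client H 16 > Client N 9 > Client Q 6 > Client E 3 > Client R 2.
Give Client B 13 to hit its cap of 13 → 35 left.
Client H: +9 to 9 (cap) → 26 left.
Client N: +16 to 16 (cap) → 10 left.
Give Client Q 6 to hit its cap of 6 → 4 left.
Only 4 left; Client E takes them to reach 4.
Total = 6×6 + 16×9 + 22×13 + 3×4 + 9×16 = 622.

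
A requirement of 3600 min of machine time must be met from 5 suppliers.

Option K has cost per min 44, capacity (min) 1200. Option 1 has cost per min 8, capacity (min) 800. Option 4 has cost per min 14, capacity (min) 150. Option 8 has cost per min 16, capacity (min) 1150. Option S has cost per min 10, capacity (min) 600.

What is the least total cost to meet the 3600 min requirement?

Cheapest first:
Option 1 at 8: take all 800 min ; 2800 still needed.
Option S at 10: take all 600 min ; 2200 still needed.
Option 4 (14): use full 150 ; 2050 min to go.
Option 8 (16): use full 1150 ; 900 min to go.
Take 900 from Option K at 44 to finish.
Cost = 800×8 + 600×10 + 150×14 + 1150×16 + 900×44 = 72500.

72500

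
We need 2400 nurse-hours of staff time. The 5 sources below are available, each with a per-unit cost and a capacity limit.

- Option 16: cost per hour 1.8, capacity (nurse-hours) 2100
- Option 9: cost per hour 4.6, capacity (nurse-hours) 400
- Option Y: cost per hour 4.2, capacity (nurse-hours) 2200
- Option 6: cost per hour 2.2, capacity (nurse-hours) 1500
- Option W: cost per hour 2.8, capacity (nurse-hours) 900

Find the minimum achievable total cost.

Cheapest first:
Take 2100 from Option 16 at 1.8 ; need 300 more.
Option 6 at 2.2: take 300 of its 1500 ; requirement met.
Option W, Option Y, Option 9: unused.
Cost = 2100×1.8 + 300×2.2 = 4440.

4440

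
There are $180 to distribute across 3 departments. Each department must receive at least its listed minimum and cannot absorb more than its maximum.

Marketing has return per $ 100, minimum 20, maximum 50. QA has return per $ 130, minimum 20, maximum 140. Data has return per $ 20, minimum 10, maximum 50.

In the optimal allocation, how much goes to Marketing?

30

Meeting every minimum uses 20+20+10 = 50 $, leaving 130.
Order the departments by return per $: QA 130 > Marketing 100 > Data 20.
Give QA 120 more to hit its cap of 140 ; 10 left.
Only 10 left; Marketing takes them to reach 30.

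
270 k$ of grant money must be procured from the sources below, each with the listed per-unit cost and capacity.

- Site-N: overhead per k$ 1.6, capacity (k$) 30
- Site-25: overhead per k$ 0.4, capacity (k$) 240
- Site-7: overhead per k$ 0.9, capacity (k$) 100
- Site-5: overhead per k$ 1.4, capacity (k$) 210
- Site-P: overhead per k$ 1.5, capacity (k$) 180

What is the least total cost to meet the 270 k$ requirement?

123

Fill from the cheapest source first.
Site-25 (0.4): use full 240 ; 30 k$ to go.
Site-7 at 0.9: take 30 of its 100 ; requirement met.
Site-5, Site-P, Site-N: unused.
Cost = 240×0.4 + 30×0.9 = 123.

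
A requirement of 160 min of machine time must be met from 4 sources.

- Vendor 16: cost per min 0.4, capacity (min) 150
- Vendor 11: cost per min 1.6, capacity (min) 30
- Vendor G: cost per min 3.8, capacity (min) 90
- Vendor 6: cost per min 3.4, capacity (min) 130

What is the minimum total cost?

76

Fill from the cheapest source first.
Vendor 16 (0.4): use full 150 — 10 min to go.
Vendor 11 at 1.6: take 10 of its 30 — requirement met.
Vendor 6, Vendor G: unused.
Cost = 150×0.4 + 10×1.6 = 76.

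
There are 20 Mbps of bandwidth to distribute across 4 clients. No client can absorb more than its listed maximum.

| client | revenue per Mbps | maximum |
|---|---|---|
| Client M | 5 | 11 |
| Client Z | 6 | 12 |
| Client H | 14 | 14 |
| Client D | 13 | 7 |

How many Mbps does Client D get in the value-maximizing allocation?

6

Order the clients by revenue per Mbps: Client H 14 > Client D 13 > Client Z 6 > Client M 5.
Client H: +14 to 14 (cap) ; 6 left.
Only 6 left; Client D takes them to reach 6.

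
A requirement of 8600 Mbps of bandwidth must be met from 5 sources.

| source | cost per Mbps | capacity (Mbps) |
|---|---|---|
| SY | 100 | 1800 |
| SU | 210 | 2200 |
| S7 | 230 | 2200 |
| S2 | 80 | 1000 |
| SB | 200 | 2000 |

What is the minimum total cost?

1490000

Cheapest first:
Take 1000 from S2 at 80 ; need 7600 more.
SY at 100: take all 1800 Mbps ; 5800 still needed.
SB at 200: take all 2000 Mbps ; 3800 still needed.
SU (210): use full 2200 ; 1600 Mbps to go.
S7 (230): take the remaining 1600 ; done.
Cost = 1000×80 + 1800×100 + 2000×200 + 2200×210 + 1600×230 = 1490000.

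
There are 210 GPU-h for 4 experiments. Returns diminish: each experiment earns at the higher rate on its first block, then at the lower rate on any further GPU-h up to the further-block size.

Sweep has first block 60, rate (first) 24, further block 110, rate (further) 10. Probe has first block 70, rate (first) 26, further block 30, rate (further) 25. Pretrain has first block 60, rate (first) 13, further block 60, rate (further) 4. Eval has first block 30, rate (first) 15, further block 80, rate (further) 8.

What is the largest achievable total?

4720

Rank every tier by rate: Probe/first 26 > Probe/second 25 > Sweep/first 24 > Eval/first 15 > Pretrain/first 13 > Sweep/second 10 > Eval/second 8 > Pretrain/second 4.
Fill Probe first block (70 at 26) — 140 left.
Probe/second (25): +30 — 110 left.
Sweep/first (24): +60 — 50 left.
Eval/first (15): +30 — 20 left.
20 remain; put them into Pretrain first at 13.
Total = 26×70 + 25×30 + 24×60 + 15×30 + 13×20 = 4720.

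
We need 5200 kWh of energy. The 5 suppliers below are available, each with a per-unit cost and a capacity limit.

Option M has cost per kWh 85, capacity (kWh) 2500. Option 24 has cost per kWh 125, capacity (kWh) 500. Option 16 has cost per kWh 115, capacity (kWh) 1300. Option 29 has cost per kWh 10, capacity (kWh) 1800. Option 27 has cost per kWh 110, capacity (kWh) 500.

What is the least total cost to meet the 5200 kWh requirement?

Fill from the cheapest supplier first.
Option 29 (10): use full 1800 ; 3400 kWh to go.
Option M at 85: take all 2500 kWh ; 900 still needed.
Take 500 from Option 27 at 110 ; need 400 more.
Take 400 from Option 16 at 115 to finish.
Option 24: unused.
Cost = 1800×10 + 2500×85 + 500×110 + 400×115 = 331500.

331500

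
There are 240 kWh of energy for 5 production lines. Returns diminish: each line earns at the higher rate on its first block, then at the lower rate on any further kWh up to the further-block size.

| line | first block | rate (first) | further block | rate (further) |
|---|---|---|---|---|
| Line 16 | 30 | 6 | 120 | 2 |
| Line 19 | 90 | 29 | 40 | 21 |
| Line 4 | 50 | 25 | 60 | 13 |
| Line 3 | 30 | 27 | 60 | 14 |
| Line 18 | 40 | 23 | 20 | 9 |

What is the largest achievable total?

6220

Rank every tier by rate: Line 19/first 29 > Line 3/first 27 > Line 4/first 25 > Line 18/first 23 > Line 19/second 21 > Line 3/second 14 > Line 4/second 13 > Line 18/second 9 > Line 16/first 6 > Line 16/second 2.
Line 19 first at 29: fill all 90 — 150 left.
Line 3/first (27): +30 — 120 left.
Line 4 first at 25: fill all 50 — 70 left.
Fill Line 18 first block (40 at 23) — 30 left.
Line 19 second at 21: only 30 left, fill 30.
Total = 29×90 + 27×30 + 25×50 + 23×40 + 21×30 = 6220.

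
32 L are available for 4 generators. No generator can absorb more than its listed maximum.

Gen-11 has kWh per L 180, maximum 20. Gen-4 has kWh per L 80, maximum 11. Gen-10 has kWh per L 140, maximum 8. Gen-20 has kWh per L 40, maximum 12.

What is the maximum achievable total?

5040

Rank by kWh per L: Gen-11 180 > Gen-10 140 > Gen-4 80 > Gen-20 40.
Gen-11: +20 to 20 (cap) ; 12 left.
Give Gen-10 8 to hit its cap of 8 ; 4 left.
Gen-4: +4 (room for 11) → 4. Pool exhausted.
Total = 180×20 + 80×4 + 140×8 = 5040.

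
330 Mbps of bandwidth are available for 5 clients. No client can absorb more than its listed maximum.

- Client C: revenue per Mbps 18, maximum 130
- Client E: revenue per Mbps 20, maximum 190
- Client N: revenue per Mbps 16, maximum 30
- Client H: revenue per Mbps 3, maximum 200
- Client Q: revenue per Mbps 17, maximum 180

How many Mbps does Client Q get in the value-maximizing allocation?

10

Order the clients by revenue per Mbps: Client E 20 > Client C 18 > Client Q 17 > Client N 16 > Client H 3.
Give Client E 190 to hit its cap of 190 → 140 left.
Client C takes 130 to reach its cap of 130 → 10 left.
Client Q has room for 180 but only 10 remain, so it gets 10.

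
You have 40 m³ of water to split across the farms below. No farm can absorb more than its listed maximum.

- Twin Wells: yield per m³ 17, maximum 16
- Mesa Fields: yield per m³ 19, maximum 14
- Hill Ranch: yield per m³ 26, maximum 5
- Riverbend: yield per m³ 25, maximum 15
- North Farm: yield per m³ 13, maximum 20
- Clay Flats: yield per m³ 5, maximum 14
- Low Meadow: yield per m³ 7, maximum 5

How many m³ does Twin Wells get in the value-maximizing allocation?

Highest yield per m³ first: Hill Ranch 26 > Riverbend 25 > Mesa Fields 19 > Twin Wells 17 > North Farm 13 > Low Meadow 7 > Clay Flats 5.
Hill Ranch takes 5 to reach its cap of 5 → 35 left.
Riverbend: +15 to 15 (cap) → 20 left.
Give Mesa Fields 14 to hit its cap of 14 → 6 left.
Only 6 left; Twin Wells takes them to reach 6.

6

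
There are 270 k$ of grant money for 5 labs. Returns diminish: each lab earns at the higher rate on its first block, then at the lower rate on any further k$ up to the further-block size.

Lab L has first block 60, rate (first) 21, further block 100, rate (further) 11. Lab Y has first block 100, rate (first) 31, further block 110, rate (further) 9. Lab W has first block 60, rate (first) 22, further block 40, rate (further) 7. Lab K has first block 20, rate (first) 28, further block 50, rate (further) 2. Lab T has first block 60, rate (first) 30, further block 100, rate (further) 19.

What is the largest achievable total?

7410

Order all 10 blocks by rate: Lab Y/first 31 > Lab T/first 30 > Lab K/first 28 > Lab W/first 22 > Lab L/first 21 > Lab T/second 19 > Lab L/second 11 > Lab Y/second 9 > Lab W/second 7 > Lab K/second 2.
Fill Lab Y first block (100 at 31) — 170 left.
Lab T/first (30): +60 — 110 left.
Lab K first at 28: fill all 20 — 90 left.
Lab W/first (22): +60 — 30 left.
Lab L/first: +30 of 60 at 21; pool empty.
Total = 31×100 + 30×60 + 28×20 + 22×60 + 21×30 = 7410.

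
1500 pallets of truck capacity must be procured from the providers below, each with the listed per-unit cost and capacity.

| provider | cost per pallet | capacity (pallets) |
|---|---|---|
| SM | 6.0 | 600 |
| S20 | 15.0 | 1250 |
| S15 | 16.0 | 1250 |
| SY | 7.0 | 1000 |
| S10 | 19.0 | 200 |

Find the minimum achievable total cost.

Cheapest first:
Take 600 from SM at 6.0 — need 900 more.
SY at 7.0: take 900 of its 1000 — requirement met.
S20, S15, S10: unused.
Cost = 600×6.0 + 900×7.0 = 9900.

9900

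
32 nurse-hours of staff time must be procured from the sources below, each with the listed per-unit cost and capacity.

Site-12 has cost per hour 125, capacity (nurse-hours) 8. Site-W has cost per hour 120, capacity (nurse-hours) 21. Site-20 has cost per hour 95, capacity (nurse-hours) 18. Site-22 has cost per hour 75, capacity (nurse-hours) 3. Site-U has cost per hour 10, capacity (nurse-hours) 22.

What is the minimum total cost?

Cheapest first:
Site-U (10): use full 22 → 10 nurse-hours to go.
Site-22 at 75: take all 3 nurse-hours → 7 still needed.
Site-20 (95): take the remaining 7 → done.
Site-W, Site-12: unused.
Cost = 22×10 + 3×75 + 7×95 = 1110.

1110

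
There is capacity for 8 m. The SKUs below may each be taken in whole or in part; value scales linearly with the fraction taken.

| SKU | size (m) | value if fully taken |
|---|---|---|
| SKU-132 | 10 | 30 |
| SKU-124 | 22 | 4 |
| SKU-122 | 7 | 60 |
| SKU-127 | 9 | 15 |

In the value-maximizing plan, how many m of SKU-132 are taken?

1

Rank by value-to-size ratio: SKU-122 60/7≈8.57, SKU-132 30/10≈3, SKU-127 15/9≈1.67, SKU-124 4/22≈0.182.
SKU-122: take in full, 7 m for value 60 → 1 left.
Fill the last 1 m with part of SKU-132: 1/10 of it earns 3.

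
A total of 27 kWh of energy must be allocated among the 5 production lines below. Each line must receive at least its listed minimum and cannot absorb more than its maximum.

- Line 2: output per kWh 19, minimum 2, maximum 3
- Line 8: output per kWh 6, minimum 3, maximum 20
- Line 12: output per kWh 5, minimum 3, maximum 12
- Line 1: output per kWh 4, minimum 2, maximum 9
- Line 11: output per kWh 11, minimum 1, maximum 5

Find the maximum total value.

Meeting every minimum uses 2+3+3+2+1 = 11 kWh, leaving 16.
Order the production lines by output per kWh: Line 2 19 > Line 11 11 > Line 8 6 > Line 12 5 > Line 1 4.
Line 2: +1 to 3 (cap) — 15 left.
Line 11: +4 to 5 (cap) — 11 left.
Line 8 has room for 17 more but only 11 remain, so it gets 14.
Total = 19×3 + 6×14 + 5×3 + 4×2 + 11×5 = 219.

219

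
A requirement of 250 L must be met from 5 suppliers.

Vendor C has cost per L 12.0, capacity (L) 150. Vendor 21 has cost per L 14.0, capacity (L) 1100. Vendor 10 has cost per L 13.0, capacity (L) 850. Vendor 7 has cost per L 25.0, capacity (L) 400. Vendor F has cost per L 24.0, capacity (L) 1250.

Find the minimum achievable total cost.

Use suppliers in increasing cost order.
Vendor C (12.0): use full 150 — 100 L to go.
Take 100 from Vendor 10 at 13.0 to finish.
Vendor 21, Vendor F, Vendor 7: unused.
Cost = 150×12.0 + 100×13.0 = 3100.

3100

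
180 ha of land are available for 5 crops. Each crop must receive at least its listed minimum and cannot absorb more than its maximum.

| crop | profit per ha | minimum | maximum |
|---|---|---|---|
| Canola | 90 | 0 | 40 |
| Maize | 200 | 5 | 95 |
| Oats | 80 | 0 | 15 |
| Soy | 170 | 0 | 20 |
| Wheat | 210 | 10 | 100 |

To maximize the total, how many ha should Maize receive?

80

Meeting every minimum uses 0+5+0+0+10 = 15 ha, leaving 165.
Rank by profit per ha: Wheat 210 > Maize 200 > Soy 170 > Canola 90 > Oats 80.
Give Wheat 90 more to hit its cap of 100 → 75 left.
Only 75 left; Maize takes them to reach 80.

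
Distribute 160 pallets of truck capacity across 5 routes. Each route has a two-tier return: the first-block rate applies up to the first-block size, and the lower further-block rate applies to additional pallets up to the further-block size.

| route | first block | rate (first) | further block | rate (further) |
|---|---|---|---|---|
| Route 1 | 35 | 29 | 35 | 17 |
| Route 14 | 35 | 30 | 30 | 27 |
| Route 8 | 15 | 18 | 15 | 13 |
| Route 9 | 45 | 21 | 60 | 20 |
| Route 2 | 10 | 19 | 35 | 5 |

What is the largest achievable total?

4120

Order all 10 blocks by rate: Route 14/T1 30 > Route 1/T1 29 > Route 14/T2 27 > Route 9/T1 21 > Route 9/T2 20 > Route 2/T1 19 > Route 8/T1 18 > Route 1/T2 17 > Route 8/T2 13 > Route 2/T2 5.
Route 14/T1 (30): +35 → 125 left.
Route 1/T1 (29): +35 → 90 left.
Route 14 T2 at 27: fill all 30 → 60 left.
Fill Route 9 T1 block (45 at 21) → 15 left.
Route 9 T2 at 20: only 15 left, fill 15.
Total = 30×35 + 29×35 + 27×30 + 21×45 + 20×15 = 4120.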